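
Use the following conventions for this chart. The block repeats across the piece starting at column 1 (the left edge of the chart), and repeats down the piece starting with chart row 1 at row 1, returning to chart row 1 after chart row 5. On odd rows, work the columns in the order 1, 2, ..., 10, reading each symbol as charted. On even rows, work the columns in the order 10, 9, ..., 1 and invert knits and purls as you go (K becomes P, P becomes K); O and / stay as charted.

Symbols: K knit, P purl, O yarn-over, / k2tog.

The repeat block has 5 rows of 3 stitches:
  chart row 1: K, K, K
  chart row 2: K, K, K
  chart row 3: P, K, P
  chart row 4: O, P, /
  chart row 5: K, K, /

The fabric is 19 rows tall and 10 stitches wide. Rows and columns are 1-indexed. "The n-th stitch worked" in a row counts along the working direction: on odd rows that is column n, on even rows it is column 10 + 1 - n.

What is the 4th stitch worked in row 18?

For row 18: chart row = ((18-1) mod 5) + 1 = 3; this is a WS (even) row.
Chart row 3 tiled across columns 1-10: P K P P K P P K P P
WS: work from column 10 back to column 1 (reverse the tiled row), swapping K<->P (O and / unchanged).
Row 18 as worked: K K P K K P K K P K
Stitch 4 in working order -> K

Stitch:
K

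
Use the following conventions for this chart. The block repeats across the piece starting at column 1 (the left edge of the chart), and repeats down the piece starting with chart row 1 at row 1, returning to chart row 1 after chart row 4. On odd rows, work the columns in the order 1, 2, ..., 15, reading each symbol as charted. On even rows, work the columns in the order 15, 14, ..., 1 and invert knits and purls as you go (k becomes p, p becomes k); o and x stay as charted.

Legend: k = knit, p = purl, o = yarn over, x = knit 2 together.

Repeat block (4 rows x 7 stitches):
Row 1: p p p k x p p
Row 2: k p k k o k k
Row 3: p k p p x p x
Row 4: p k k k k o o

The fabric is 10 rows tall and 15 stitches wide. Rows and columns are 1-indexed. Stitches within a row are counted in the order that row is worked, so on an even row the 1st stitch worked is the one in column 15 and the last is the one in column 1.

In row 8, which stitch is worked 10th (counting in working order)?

Row 8: (8-1) mod 4 = 3, so use chart row 4. Even row -> WS.
Chart row 4 tiled across columns 1-15: p k k k k o o p k k k k o o p
Wrong side: read the tiled row from column 15 down to 1 and exchange k with p (leave o, x).
Row 8 as worked: k o o p p p p k o o p p p p k
Counting 10 along the worked row gives o.

Result:
o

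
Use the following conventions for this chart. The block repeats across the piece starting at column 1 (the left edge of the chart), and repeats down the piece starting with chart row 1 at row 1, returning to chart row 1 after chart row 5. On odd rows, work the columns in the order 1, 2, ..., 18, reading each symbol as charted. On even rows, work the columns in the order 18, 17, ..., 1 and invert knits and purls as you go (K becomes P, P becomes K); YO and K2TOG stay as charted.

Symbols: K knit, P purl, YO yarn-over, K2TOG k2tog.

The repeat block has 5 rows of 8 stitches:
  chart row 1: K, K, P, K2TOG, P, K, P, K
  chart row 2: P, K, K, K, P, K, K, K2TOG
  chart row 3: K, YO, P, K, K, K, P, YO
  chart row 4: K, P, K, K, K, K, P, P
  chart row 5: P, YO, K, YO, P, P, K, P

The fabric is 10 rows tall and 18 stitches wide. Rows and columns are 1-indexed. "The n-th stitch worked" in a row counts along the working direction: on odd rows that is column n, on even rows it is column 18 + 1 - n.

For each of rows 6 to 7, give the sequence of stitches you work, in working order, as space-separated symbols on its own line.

== ROWS AS WORKED ==
P P P K P K K2TOG K P P P K P K K2TOG K P P
P K K K P K K K2TOG P K K K P K K K2TOG P K

Derivation:
Row 6: chart row 1, WS - tiled (columns 1-18): K K P K2TOG P K P K K K P K2TOG P K P K K K; work from column 18 back to 1 with K<->P swapped.
Row 7: chart row 2, RS - tile across columns 1-18 and work as-is.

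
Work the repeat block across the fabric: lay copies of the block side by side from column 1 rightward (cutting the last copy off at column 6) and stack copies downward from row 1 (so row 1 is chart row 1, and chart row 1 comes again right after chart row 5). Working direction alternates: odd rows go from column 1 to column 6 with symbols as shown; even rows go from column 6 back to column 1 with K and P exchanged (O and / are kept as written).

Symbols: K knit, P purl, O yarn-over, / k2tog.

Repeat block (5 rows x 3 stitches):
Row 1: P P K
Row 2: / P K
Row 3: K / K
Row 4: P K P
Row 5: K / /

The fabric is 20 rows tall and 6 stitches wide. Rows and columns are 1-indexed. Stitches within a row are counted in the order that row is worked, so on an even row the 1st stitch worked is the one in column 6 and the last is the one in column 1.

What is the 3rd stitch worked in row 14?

Result:
K

Derivation:
Row 14 uses chart row ((14-1) mod 5)+1 = 4. Row 14 is even, so WS.
Chart row 4 tiled across columns 1-6: P K P P K P
Wrong side: read the tiled row from column 6 down to 1 and exchange K with P (leave O, /).
Row 14 as worked: K P K K P K
The 3rd stitch worked is K.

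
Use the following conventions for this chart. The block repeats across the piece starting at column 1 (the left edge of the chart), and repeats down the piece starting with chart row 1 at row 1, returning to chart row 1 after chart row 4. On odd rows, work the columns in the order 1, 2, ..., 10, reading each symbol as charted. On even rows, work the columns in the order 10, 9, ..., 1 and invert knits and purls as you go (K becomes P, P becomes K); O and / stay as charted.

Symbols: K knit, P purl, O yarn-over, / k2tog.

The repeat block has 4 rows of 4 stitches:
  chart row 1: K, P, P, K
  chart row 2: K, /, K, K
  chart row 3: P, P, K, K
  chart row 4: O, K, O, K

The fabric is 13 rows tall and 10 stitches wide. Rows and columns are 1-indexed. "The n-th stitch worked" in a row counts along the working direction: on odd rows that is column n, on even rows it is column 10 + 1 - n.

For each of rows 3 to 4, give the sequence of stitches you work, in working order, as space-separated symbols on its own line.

Result:
P P K K P P K K P P
P O P O P O P O P O

Derivation:
Row 3: chart row 3, RS - tile across columns 1-10 and work as-is.
Row 4: chart row 4, WS - tiled (columns 1-10): O K O K O K O K O K; work from column 10 back to 1 with K<->P swapped.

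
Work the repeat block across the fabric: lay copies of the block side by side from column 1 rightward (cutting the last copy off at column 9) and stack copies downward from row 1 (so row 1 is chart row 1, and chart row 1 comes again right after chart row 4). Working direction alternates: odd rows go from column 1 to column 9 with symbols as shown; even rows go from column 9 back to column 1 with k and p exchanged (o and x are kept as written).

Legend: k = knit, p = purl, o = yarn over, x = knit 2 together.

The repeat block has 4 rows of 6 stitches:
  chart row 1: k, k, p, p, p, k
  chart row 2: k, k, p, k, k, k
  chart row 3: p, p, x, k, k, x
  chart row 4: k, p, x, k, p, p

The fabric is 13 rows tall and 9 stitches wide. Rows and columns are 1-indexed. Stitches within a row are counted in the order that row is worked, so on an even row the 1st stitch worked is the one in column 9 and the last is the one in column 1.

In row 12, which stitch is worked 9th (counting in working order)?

Row 12 uses chart row ((12-1) mod 4)+1 = 4. Row 12 is even, so WS.
Chart row 4 tiled across columns 1-9: k p x k p p k p x
WS: work from column 9 back to column 1 (reverse the tiled row), swapping k<->p (o and x unchanged).
Row 12 as worked: x k p k k p x k p
Stitch 9 in working order -> p

Stitch:
p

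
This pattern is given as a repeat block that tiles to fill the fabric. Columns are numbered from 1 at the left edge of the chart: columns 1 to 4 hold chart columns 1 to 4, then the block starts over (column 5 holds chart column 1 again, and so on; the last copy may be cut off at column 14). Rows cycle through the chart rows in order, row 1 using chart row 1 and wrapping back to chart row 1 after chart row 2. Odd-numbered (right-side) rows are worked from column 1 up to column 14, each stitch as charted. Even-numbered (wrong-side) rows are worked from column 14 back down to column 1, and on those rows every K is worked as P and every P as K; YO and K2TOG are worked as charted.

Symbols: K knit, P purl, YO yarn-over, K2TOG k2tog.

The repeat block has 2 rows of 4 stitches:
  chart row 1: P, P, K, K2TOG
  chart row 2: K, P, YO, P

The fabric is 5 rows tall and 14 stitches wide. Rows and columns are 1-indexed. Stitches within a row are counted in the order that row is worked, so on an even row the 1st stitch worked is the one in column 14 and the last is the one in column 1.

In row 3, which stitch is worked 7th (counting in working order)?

Row 3 uses chart row ((3-1) mod 2)+1 = 1. Row 3 is odd, so RS.
Chart row 1 tiled across columns 1-14: P P K K2TOG P P K K2TOG P P K K2TOG P P
RS row: no reversal, no swap; stitch n worked = column n.
Stitch 7 in working order -> K

== STITCH ==
K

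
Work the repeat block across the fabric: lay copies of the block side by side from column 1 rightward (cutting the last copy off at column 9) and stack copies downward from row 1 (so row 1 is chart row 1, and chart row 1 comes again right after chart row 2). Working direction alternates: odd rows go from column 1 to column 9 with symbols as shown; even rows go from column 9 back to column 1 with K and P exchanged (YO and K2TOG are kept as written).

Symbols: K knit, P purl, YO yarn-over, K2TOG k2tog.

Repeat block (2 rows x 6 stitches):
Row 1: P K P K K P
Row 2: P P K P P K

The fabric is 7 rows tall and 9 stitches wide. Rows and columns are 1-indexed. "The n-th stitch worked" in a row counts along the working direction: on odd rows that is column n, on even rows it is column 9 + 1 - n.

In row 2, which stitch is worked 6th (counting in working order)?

== STITCH ==
K

Derivation:
For row 2: chart row = ((2-1) mod 2) + 1 = 2; this is a WS (even) row.
Chart row 2 tiled across columns 1-9: P P K P P K P P K
WS row: flip the tiled sequence (start at column 9) and apply K<->P; YO and K2TOG stay.
Row 2 as worked: P K K P K K P K K
The 6th stitch worked is K.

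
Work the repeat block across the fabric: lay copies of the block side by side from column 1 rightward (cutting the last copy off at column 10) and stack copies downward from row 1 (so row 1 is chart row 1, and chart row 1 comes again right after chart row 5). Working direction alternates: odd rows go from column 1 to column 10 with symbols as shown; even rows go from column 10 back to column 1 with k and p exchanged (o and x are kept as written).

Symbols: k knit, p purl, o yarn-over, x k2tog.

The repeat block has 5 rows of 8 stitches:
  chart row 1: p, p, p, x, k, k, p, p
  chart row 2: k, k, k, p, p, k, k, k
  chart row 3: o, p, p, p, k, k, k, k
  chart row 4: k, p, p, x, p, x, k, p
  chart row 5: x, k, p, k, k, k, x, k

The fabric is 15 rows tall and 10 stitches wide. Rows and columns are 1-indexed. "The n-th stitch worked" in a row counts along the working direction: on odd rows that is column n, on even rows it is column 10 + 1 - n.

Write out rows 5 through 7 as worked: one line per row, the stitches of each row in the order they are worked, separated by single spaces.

== ROWS AS WORKED ==
x k p k k k x k x k
k k k k p p x k k k
k k k p p k k k k k

Derivation:
Row 5: chart row 5, RS - tile across columns 1-10 and work as-is.
Row 6: chart row 1, WS - tiled (columns 1-10): p p p x k k p p p p; work from column 10 back to 1 with k<->p swapped.
Row 7: chart row 2, RS - tile across columns 1-10 and work as-is.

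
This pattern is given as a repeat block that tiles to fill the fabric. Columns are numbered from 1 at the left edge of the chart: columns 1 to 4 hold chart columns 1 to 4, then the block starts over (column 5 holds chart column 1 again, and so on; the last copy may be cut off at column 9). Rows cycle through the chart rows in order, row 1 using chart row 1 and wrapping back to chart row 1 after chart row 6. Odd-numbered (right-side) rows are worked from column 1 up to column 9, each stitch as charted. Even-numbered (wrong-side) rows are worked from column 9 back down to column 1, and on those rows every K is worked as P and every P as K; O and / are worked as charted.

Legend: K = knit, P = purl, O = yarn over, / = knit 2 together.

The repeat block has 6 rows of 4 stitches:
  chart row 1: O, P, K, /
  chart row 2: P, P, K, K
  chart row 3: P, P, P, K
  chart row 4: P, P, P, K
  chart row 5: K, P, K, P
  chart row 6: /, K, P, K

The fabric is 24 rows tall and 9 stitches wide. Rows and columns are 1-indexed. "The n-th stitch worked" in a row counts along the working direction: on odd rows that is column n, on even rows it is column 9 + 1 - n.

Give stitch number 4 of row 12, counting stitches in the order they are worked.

== STITCH ==
P

Derivation:
For row 12: chart row = ((12-1) mod 6) + 1 = 6; this is a WS (even) row.
Chart row 6 tiled across columns 1-9: / K P K / K P K /
Wrong side: read the tiled row from column 9 down to 1 and exchange K with P (leave O, /).
Row 12 as worked: / P K P / P K P /
Stitch 4 in working order -> P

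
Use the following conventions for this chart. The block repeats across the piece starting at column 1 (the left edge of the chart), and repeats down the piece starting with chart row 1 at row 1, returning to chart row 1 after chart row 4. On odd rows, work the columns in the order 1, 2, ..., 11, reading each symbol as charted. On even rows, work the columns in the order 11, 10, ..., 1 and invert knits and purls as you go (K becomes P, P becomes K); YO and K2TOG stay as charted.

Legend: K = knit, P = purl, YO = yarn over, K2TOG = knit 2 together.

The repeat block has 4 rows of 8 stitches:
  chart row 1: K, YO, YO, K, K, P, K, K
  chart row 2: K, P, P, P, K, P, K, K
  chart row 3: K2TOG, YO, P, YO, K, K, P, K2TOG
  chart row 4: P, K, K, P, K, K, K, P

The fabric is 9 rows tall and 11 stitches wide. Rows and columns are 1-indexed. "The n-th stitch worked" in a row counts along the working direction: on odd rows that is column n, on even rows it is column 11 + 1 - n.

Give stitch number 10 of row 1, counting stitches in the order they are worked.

For row 1: chart row = ((1-1) mod 4) + 1 = 1; this is a RS (odd) row.
Chart row 1 tiled across columns 1-11: K YO YO K K P K K K YO YO
RS row: no reversal, no swap; stitch n worked = column n.
Counting 10 along the worked row gives YO.

== STITCH ==
YO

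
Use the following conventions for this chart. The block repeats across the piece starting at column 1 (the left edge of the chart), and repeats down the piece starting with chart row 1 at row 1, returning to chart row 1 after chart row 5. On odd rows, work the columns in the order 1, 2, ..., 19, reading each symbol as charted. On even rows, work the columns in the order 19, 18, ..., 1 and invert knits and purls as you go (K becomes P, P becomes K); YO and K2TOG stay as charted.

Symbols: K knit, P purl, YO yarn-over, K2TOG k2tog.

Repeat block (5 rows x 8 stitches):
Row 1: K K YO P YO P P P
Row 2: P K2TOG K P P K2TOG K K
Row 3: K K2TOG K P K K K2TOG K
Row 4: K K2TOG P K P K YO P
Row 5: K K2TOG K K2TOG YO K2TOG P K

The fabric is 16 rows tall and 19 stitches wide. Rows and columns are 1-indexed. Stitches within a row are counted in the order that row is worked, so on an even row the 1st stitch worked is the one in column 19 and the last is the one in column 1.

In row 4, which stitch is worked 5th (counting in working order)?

Row 4: (4-1) mod 5 = 3, so use chart row 4. Even row -> WS.
Chart row 4 tiled across columns 1-19: K K2TOG P K P K YO P K K2TOG P K P K YO P K K2TOG P
Wrong side: read the tiled row from column 19 down to 1 and exchange K with P (leave YO, K2TOG).
Row 4 as worked: K K2TOG P K YO P K P K K2TOG P K YO P K P K K2TOG P
Counting 5 along the worked row gives YO.

== STITCH ==
YO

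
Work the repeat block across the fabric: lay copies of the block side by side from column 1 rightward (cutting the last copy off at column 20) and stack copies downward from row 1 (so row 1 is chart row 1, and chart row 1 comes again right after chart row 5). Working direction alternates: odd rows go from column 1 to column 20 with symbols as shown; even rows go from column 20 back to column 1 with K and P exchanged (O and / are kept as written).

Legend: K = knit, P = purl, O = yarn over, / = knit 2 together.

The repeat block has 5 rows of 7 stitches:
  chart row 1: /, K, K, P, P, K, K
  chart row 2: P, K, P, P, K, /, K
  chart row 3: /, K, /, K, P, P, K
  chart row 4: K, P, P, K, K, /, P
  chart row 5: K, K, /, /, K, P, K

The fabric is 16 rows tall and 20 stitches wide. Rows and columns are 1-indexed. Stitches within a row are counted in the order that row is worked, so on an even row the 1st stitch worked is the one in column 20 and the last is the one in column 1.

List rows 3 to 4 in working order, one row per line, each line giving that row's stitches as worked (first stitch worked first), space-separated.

== ROWS AS WORKED ==
/ K / K P P K / K / K P P K / K / K P P
/ P P K K P K / P P K K P K / P P K K P

Derivation:
Row 3: chart row 3, RS - tile across columns 1-20 and work as-is.
Row 4: chart row 4, WS - tiled (columns 1-20): K P P K K / P K P P K K / P K P P K K /; work from column 20 back to 1 with K<->P swapped.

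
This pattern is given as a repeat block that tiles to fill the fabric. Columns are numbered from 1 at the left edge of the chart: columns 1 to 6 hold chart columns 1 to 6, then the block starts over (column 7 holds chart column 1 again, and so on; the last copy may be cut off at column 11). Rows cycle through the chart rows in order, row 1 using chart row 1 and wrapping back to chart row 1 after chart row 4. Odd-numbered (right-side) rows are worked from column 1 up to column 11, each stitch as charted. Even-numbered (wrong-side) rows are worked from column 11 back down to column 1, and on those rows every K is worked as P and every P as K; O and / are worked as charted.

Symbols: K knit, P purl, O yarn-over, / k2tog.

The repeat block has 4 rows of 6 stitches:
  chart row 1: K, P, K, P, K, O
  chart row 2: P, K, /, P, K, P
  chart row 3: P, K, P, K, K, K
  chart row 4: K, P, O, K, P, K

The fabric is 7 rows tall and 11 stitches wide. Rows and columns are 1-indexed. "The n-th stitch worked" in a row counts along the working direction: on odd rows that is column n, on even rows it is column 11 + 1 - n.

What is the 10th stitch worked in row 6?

Result:
P

Derivation:
Row 6: (6-1) mod 4 = 1, so use chart row 2. Even row -> WS.
Chart row 2 tiled across columns 1-11: P K / P K P P K / P K
WS: work from column 11 back to column 1 (reverse the tiled row), swapping K<->P (O and / unchanged).
Row 6 as worked: P K / P K K P K / P K
Stitch 10 in working order -> P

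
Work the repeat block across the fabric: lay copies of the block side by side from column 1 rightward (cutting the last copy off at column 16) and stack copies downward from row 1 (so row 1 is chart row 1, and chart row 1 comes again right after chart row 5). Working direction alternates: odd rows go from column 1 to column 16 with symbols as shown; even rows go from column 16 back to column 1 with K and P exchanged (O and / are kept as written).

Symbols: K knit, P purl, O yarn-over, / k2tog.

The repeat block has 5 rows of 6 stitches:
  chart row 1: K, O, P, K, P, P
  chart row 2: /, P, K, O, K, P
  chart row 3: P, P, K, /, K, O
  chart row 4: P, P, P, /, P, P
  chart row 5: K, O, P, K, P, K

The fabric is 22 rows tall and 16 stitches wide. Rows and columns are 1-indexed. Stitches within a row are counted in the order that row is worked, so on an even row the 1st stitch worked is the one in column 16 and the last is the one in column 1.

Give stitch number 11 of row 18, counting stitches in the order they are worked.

For row 18: chart row = ((18-1) mod 5) + 1 = 3; this is a WS (even) row.
Chart row 3 tiled across columns 1-16: P P K / K O P P K / K O P P K /
WS: work from column 16 back to column 1 (reverse the tiled row), swapping K<->P (O and / unchanged).
Row 18 as worked: / P K K O P / P K K O P / P K K
The 11th stitch worked is O.

== STITCH ==
O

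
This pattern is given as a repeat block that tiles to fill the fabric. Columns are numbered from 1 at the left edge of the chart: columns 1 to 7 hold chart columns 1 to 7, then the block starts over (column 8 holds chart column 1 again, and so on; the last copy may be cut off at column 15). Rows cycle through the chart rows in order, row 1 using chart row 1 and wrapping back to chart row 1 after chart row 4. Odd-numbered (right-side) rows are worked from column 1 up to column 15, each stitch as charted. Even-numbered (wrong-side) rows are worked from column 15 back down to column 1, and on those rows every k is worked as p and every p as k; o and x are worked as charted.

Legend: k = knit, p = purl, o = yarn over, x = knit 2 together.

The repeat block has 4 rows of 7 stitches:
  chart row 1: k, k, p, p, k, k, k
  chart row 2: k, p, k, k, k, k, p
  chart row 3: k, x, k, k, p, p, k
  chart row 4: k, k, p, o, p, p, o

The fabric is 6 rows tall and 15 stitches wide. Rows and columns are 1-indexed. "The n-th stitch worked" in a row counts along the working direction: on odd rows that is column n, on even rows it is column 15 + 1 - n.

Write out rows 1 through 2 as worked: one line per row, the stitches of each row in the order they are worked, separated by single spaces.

Row 1: chart row 1, RS - tile across columns 1-15 and work as-is.
Row 2: chart row 2, WS - tiled (columns 1-15): k p k k k k p k p k k k k p k; work from column 15 back to 1 with k<->p swapped.

Result:
k k p p k k k k k p p k k k k
p k p p p p k p k p p p p k p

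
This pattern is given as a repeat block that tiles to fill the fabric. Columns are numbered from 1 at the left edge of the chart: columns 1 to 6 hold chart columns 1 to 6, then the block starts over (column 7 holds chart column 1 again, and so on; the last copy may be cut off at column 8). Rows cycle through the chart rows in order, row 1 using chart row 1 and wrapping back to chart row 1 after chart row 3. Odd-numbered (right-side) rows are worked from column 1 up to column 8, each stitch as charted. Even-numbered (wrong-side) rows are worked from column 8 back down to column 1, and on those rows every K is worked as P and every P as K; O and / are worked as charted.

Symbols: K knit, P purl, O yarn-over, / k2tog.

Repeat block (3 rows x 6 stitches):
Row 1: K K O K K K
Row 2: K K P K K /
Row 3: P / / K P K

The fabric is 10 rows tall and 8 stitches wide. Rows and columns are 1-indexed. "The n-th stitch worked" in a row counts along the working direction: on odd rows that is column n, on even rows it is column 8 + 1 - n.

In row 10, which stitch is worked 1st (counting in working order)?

For row 10: chart row = ((10-1) mod 3) + 1 = 1; this is a WS (even) row.
Chart row 1 tiled across columns 1-8: K K O K K K K K
Wrong side: read the tiled row from column 8 down to 1 and exchange K with P (leave O, /).
Row 10 as worked: P P P P P O P P
The 1st stitch worked is P.

Stitch:
P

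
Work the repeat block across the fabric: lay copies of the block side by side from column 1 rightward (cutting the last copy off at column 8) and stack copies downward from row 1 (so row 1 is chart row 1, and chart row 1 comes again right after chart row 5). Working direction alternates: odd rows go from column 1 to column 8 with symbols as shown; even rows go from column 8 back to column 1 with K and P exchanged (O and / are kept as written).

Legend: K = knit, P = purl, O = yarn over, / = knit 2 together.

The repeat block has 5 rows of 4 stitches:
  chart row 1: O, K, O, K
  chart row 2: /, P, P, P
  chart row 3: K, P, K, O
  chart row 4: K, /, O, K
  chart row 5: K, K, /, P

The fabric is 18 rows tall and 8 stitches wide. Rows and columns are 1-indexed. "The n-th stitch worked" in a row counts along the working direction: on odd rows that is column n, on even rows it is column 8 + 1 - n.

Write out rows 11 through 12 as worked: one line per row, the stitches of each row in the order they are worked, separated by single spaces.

Row 11: chart row 1, RS - tile across columns 1-8 and work as-is.
Row 12: chart row 2, WS - tiled (columns 1-8): / P P P / P P P; work from column 8 back to 1 with K<->P swapped.

Rows as worked:
O K O K O K O K
K K K / K K K /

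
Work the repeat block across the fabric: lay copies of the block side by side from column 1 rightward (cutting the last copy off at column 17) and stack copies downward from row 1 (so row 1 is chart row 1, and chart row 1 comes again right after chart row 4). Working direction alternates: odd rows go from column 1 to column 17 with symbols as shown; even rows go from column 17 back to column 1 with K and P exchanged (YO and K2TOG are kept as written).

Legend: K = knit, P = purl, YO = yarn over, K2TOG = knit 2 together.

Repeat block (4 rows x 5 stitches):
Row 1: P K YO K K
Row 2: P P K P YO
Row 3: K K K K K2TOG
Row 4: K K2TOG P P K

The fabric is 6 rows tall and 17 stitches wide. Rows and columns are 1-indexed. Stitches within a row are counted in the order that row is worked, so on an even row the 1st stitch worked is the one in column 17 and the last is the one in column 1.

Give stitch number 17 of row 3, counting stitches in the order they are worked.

Row 3: (3-1) mod 4 = 2, so use chart row 3. Odd row -> RS.
Chart row 3 tiled across columns 1-17: K K K K K2TOG K K K K K2TOG K K K K K2TOG K K
RS row: no reversal, no swap; stitch n worked = column n.
The 17th stitch worked is K.

== STITCH ==
K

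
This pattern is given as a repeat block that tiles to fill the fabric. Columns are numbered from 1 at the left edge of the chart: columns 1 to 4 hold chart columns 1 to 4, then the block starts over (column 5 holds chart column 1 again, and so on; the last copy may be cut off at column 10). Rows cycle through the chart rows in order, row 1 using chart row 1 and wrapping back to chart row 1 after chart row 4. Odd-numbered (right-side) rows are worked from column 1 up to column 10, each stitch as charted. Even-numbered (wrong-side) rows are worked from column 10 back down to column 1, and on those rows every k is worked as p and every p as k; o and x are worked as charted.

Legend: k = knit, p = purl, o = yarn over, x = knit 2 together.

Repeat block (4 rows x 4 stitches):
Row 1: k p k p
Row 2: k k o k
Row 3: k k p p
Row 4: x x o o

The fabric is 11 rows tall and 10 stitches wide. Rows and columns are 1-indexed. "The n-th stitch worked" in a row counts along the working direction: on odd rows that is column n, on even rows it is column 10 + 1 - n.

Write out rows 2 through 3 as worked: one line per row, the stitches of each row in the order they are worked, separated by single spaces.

Row 2: chart row 2, WS - tiled (columns 1-10): k k o k k k o k k k; work from column 10 back to 1 with k<->p swapped.
Row 3: chart row 3, RS - tile across columns 1-10 and work as-is.

Result:
p p p o p p p o p p
k k p p k k p p k k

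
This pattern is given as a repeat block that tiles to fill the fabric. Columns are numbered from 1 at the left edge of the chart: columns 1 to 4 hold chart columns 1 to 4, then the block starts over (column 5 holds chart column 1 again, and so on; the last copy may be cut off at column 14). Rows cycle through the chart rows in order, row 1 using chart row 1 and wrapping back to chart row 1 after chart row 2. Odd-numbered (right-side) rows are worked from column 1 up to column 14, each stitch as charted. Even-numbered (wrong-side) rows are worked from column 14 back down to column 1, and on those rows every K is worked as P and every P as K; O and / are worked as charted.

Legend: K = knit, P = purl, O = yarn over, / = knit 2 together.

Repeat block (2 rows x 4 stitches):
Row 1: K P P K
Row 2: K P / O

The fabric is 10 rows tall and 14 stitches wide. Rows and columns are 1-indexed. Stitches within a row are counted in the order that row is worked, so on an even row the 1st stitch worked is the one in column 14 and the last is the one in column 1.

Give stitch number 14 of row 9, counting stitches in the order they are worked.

Row 9 uses chart row ((9-1) mod 2)+1 = 1. Row 9 is odd, so RS.
Chart row 1 tiled across columns 1-14: K P P K K P P K K P P K K P
Right side: take the tiled row as-is (worked left to right from column 1).
The 14th stitch worked is P.

== STITCH ==
P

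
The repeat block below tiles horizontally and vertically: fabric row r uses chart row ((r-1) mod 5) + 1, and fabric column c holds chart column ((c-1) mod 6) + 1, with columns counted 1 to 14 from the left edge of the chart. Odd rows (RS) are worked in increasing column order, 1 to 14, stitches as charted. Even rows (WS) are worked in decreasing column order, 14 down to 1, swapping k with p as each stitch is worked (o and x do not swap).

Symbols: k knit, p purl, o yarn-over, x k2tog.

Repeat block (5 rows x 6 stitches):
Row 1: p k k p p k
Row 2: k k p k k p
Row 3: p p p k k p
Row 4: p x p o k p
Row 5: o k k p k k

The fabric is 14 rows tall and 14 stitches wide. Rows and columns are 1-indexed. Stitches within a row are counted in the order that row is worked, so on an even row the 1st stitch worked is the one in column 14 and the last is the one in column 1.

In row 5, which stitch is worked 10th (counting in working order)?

For row 5: chart row = ((5-1) mod 5) + 1 = 5; this is a RS (odd) row.
Chart row 5 tiled across columns 1-14: o k k p k k o k k p k k o k
RS row: no reversal, no swap; stitch n worked = column n.
Counting 10 along the worked row gives p.

Stitch:
p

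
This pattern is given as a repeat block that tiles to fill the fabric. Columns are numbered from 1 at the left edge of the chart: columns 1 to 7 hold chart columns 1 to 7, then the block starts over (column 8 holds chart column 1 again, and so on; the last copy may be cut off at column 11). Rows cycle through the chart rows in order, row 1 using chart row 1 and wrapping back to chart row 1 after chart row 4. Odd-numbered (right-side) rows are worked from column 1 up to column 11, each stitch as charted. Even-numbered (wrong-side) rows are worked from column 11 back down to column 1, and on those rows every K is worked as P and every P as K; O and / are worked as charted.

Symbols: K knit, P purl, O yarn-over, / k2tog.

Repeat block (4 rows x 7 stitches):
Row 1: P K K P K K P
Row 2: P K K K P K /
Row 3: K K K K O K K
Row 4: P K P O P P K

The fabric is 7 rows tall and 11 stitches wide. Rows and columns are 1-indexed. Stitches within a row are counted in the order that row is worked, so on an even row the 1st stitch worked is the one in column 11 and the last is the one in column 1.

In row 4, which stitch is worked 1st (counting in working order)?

== STITCH ==
O

Derivation:
Row 4: (4-1) mod 4 = 3, so use chart row 4. Even row -> WS.
Chart row 4 tiled across columns 1-11: P K P O P P K P K P O
WS row: flip the tiled sequence (start at column 11) and apply K<->P; O and / stay.
Row 4 as worked: O K P K P K K O K P K
The 1st stitch worked is O.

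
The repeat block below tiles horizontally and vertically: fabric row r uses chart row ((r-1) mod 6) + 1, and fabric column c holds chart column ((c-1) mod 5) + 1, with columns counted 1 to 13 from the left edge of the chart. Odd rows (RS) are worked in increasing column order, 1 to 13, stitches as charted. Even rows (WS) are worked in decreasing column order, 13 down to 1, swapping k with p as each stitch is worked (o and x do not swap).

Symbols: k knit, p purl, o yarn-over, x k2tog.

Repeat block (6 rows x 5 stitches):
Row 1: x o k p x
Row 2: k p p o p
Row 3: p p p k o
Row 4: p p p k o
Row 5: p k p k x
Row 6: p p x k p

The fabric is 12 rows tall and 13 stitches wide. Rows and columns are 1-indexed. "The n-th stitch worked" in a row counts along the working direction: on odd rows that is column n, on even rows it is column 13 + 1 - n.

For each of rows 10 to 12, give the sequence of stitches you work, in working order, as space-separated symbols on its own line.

Row 10: chart row 4, WS - tiled (columns 1-13): p p p k o p p p k o p p p; work from column 13 back to 1 with k<->p swapped.
Row 11: chart row 5, RS - tile across columns 1-13 and work as-is.
Row 12: chart row 6, WS - tiled (columns 1-13): p p x k p p p x k p p p x; work from column 13 back to 1 with k<->p swapped.

== ROWS AS WORKED ==
k k k o p k k k o p k k k
p k p k x p k p k x p k p
x k k k p x k k k p x k k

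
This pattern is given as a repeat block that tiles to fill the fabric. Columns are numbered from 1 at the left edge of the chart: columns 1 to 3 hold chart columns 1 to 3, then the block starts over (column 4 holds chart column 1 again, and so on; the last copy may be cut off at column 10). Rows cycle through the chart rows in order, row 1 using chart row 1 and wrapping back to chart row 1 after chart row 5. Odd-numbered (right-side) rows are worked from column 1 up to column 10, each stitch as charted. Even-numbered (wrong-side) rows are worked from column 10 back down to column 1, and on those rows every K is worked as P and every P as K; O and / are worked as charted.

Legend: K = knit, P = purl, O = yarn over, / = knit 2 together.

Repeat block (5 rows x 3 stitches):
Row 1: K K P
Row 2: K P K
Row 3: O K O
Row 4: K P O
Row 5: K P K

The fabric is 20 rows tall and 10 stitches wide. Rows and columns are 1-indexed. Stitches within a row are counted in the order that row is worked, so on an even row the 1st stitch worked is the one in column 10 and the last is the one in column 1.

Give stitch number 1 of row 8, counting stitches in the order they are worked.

Result:
O

Derivation:
Row 8 uses chart row ((8-1) mod 5)+1 = 3. Row 8 is even, so WS.
Chart row 3 tiled across columns 1-10: O K O O K O O K O O
Wrong side: read the tiled row from column 10 down to 1 and exchange K with P (leave O, /).
Row 8 as worked: O O P O O P O O P O
Counting 1 along the worked row gives O.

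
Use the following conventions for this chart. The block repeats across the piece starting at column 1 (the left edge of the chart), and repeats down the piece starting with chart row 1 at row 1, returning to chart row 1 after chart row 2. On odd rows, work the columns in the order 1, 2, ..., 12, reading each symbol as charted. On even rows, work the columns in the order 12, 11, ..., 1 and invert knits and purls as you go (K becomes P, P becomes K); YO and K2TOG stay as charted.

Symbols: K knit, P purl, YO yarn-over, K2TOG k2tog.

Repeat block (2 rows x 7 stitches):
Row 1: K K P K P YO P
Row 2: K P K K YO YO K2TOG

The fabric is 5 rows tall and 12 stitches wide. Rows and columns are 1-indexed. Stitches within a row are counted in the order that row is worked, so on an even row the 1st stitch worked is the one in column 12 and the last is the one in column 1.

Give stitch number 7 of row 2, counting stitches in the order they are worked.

Row 2 uses chart row ((2-1) mod 2)+1 = 2. Row 2 is even, so WS.
Chart row 2 tiled across columns 1-12: K P K K YO YO K2TOG K P K K YO
Wrong side: read the tiled row from column 12 down to 1 and exchange K with P (leave YO, K2TOG).
Row 2 as worked: YO P P K P K2TOG YO YO P P K P
The 7th stitch worked is YO.

== STITCH ==
YO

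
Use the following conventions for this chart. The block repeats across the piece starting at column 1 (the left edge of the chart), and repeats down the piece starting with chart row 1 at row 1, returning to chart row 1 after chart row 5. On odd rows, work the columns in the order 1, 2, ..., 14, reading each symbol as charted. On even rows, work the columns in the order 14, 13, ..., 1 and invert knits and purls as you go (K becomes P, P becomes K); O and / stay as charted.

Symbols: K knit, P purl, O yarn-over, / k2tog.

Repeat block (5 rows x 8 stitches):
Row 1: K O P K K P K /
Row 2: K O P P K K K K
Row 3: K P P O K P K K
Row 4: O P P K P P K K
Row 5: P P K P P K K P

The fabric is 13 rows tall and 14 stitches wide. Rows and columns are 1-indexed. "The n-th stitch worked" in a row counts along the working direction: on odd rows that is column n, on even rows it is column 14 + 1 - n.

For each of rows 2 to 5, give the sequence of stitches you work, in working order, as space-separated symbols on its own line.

Result:
P P K K O P P P P P K K O P
K P P O K P K K K P P O K P
K K P K K O P P K K P K K O
P P K P P K K P P P K P P K

Derivation:
Row 2: chart row 2, WS - tiled (columns 1-14): K O P P K K K K K O P P K K; work from column 14 back to 1 with K<->P swapped.
Row 3: chart row 3, RS - tile across columns 1-14 and work as-is.
Row 4: chart row 4, WS - tiled (columns 1-14): O P P K P P K K O P P K P P; work from column 14 back to 1 with K<->P swapped.
Row 5: chart row 5, RS - tile across columns 1-14 and work as-is.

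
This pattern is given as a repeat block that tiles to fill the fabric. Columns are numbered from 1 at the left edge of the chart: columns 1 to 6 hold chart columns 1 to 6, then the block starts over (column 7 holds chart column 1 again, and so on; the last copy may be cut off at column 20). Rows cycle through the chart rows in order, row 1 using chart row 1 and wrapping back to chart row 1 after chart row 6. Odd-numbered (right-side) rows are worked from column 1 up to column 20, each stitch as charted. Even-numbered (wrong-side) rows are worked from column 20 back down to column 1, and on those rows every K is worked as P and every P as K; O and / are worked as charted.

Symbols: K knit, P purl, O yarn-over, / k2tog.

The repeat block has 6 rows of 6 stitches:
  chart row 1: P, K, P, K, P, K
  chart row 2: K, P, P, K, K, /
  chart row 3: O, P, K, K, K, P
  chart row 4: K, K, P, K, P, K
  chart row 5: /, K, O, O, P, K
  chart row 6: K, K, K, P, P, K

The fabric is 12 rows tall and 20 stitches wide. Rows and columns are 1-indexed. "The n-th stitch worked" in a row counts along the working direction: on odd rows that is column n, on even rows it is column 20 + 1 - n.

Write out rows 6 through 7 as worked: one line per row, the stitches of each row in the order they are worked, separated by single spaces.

Rows as worked:
P P P K K P P P P K K P P P P K K P P P
P K P K P K P K P K P K P K P K P K P K

Derivation:
Row 6: chart row 6, WS - tiled (columns 1-20): K K K P P K K K K P P K K K K P P K K K; work from column 20 back to 1 with K<->P swapped.
Row 7: chart row 1, RS - tile across columns 1-20 and work as-is.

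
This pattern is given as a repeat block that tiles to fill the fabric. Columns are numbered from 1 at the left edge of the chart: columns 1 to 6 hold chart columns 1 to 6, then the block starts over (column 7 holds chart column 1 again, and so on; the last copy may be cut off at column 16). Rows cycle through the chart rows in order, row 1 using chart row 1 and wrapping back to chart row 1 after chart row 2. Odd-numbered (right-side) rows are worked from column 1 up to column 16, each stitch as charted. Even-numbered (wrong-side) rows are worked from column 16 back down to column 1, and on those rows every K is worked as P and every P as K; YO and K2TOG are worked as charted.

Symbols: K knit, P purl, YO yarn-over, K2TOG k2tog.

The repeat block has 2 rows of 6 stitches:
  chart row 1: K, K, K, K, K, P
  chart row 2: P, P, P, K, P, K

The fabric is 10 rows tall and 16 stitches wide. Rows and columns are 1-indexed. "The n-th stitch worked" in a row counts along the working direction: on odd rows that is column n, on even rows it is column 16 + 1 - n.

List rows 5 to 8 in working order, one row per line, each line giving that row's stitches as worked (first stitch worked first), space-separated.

Row 5: chart row 1, RS - tile across columns 1-16 and work as-is.
Row 6: chart row 2, WS - tiled (columns 1-16): P P P K P K P P P K P K P P P K; work from column 16 back to 1 with K<->P swapped.
Row 7: chart row 1, RS - tile across columns 1-16 and work as-is.
Row 8: chart row 2, WS - tiled (columns 1-16): P P P K P K P P P K P K P P P K; work from column 16 back to 1 with K<->P swapped.

== ROWS AS WORKED ==
K K K K K P K K K K K P K K K K
P K K K P K P K K K P K P K K K
K K K K K P K K K K K P K K K K
P K K K P K P K K K P K P K K K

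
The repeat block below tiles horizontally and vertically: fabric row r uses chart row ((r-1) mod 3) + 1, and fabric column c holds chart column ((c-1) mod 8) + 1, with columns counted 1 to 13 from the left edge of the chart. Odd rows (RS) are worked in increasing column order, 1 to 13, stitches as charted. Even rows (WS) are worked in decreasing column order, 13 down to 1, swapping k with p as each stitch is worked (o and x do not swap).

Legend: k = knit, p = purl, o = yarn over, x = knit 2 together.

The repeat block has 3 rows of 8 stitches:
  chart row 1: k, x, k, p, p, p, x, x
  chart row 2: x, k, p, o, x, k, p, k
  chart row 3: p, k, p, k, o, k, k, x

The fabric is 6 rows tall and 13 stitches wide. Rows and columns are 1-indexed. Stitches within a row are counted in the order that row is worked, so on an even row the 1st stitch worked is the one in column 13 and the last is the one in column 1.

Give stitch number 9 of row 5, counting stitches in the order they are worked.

== STITCH ==
x

Derivation:
Row 5: (5-1) mod 3 = 1, so use chart row 2. Odd row -> RS.
Chart row 2 tiled across columns 1-13: x k p o x k p k x k p o x
RS row: no reversal, no swap; stitch n worked = column n.
Counting 9 along the worked row gives x.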